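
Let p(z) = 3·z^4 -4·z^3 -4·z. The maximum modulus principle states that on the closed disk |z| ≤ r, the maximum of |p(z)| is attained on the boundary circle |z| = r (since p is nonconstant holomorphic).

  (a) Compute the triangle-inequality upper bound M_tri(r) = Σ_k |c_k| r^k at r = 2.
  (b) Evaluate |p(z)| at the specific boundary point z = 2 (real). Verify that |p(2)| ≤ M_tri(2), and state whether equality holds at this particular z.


Coefficients: c_0 = 0, c_1 = -4, c_2 = 0, c_3 = -4, c_4 = 3. Radius r = 2.
Part (a). Triangle bound: M_tri(r) = Σ_k |c_k| r^k
  = |0|·2^0 + |-4|·2^1 + |0|·2^2 + |-4|·2^3 + |3|·2^4
  = 0 + 8 + 0 + 32 + 48 = 88.
This bounds M(r) := max_{|z|=r} |p(z)| from above; equality holds iff all terms c_k z^k can be made to align in phase at a single z on |z|=r.
Part (b). At z = 2 (real, on the circle |z| = r):
  p(2) = (0)·2^0 + (-4)·2^1 + (0)·2^2 + (-4)·2^3 + (3)·2^4 = 8.
  |p(2)| = 8.
Check: |p(2)| = 8 ≤ 88 = M_tri(2). ✓ Equality does not hold at z = 2 (the coefficients have mixed signs, so the terms do not all align in phase there).

M_tri(2) = 88; |p(2)| = 8; equality at z=2: no.


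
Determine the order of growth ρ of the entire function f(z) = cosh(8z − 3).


cosh(w) is a linear combination of e^{iw} and e^{−iw} (or e^w, e^{−w} in the hyperbolic case), so |cosh(w)| ≤ e^{|w|}. With w = 8z − 3, |w| ≤ 8|z| + 3 = 8r + 3 on |z| = r, giving M(r) ≤ e^{8r + 3}, so ρ ≤ 1. On a suitable ray (z = it for sin/cos; z = t for sinh/cosh, t real → ∞), |cosh(8z − 3)| grows like e^{8|t|}/2, so ρ ≥ 1. Hence ρ = 1.
Therefore ρ = 1.

Order ρ = 1.


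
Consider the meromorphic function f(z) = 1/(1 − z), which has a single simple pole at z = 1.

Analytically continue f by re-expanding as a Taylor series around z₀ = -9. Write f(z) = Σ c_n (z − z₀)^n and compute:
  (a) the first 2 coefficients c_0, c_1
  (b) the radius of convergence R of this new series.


Let w = z − z₀, so z = z₀ + w.
Then 1 − z = 1 − (z₀ + w) = (1 − z₀) − w = 10 − w.
f(z) = 1/(10 − w) = (1/(10)) · 1/(1 − w/(10)) = Σ_{n≥0} w^n / (10)^(n+1).
So c_n = 1/(10)^(n+1):
  c_0 = 1/(10)^1 = 1/10.
  c_1 = 1/(10)^2 = 1/100.
The series is valid for |w/d| < 1, i.e. |z − z₀| < |d|.
Radius of convergence: R = |1 − z₀| = |10| = 10 (distance from z₀ to the singularity z = 1).

c_0 = 1/10, c_1 = 1/100; R = 10.


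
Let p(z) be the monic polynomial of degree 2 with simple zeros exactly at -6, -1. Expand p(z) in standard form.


The polynomial is p(z) = ∏_{α ∈ S} (z − α), where S = {-6, -1}.
Expanding the product yields: p(z) = z^2 + 7·z + 6.
The resulting polynomial has degree 2 and real coefficients as required.

p(z) = z^2 + 7·z + 6.


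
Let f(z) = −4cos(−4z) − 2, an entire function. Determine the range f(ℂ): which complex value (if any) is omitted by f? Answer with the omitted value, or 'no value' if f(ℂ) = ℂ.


Little Picard bounds the complement of f(ℂ) to at most one point.
cos is entire and surjective onto ℂ: for every w ∈ ℂ, cos(ζ) = w has a solution ζ ∈ ℂ (e.g., via the complex inverse arccos). With ζ = −4z this gives z = ζ/(-4). Then -4·cos(−4z) takes every value in -4·ℂ = ℂ, and adding -2 is a bijection of ℂ. So f is surjective and omits no value. (Note: only on the real line is cos bounded by [−1, 1].)

Omitted value: no value.


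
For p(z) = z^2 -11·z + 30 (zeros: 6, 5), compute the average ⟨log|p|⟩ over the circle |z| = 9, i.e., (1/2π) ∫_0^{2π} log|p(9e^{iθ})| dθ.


Zeros: 5, 6; r = 9.
Inside |z| < r: 5, 6. Outside (|z| ≥ r): ∅.
p(0) = 30, so log|p(0)| = log(30) = 3.4012.
Apply Jensen: I(r) = log|p(0)| + Σ_k log(r/|z_k|), summed over zeros inside |z| < r.
  log(r/|z_k|) for z_k = 6: log(9/6) = 0.4055
  log(r/|z_k|) for z_k = 5: log(9/5) = 0.5878
Sum over inside zeros: 0.9933.
I(r) = log|p(0)| + (inside sum) = 3.4012 + 0.9933 = 4.3944.
Closed form (all zeros inside, monic): I(r) = n·log(r) = 2·log(9) = 4.3944. ✓

I(r) ≈ 4.3944.


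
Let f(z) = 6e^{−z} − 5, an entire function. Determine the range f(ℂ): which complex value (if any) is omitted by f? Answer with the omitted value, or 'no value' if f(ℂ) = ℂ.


Little Picard bounds the complement of f(ℂ) to at most one point.
e^{−z} is never zero on ℂ, so 6·e^{−z} takes every value in ℂ ∖ {0}. Adding -5 shifts the range to ℂ ∖ {-5}. Thus f omits exactly the value -5.

Omitted value: -5.


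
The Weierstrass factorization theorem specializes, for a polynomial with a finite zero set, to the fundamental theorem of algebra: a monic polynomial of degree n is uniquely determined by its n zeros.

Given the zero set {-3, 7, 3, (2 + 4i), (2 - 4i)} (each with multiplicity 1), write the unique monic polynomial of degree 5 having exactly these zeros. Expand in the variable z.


The polynomial is p(z) = ∏_{α ∈ S} (z − α), where S = {-3, 7, 3, (2 + 4i), (2 - 4i)}.
Expanding the product yields: p(z) = z^5 -11·z^4 + 39·z^3 -41·z^2 -432·z + 1260.
Note conjugate pairs combine to real quadratics: (z − (2+4i))(z − (2−4i)) = z² − 4z + 20.
The resulting polynomial has degree 5 and real coefficients as required.

p(z) = z^5 -11·z^4 + 39·z^3 -41·z^2 -432·z + 1260.


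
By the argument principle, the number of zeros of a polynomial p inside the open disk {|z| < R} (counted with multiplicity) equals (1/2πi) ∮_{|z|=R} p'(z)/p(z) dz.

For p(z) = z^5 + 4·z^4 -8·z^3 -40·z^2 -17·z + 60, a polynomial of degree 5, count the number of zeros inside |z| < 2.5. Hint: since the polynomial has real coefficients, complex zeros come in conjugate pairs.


The zeros of p are: -4, (-2 + 1i), (-2 - 1i), 3, 1.
Their magnitudes are: 4, 2.236, 2.236, 3, 1.
Zeros with |z| < R = 2.5: (-2 + 1i), (-2 - 1i), 1.
Count = 3.
By the argument principle, (1/2πi) ∮_{|z|=R} p'(z)/p(z) dz equals exactly this count.

Number of zeros inside |z| < 2.5: 3.


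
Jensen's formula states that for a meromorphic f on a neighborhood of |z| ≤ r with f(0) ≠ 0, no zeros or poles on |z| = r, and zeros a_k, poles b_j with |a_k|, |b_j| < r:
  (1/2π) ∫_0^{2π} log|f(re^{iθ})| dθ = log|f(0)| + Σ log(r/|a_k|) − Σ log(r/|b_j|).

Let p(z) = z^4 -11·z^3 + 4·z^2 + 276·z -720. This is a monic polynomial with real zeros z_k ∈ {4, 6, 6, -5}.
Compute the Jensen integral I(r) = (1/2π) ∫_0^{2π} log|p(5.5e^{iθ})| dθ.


Zeros: -5, 4, 6, 6; r = 5.5.
Inside |z| < r: -5, 4. Outside (|z| ≥ r): 6, 6.
p(0) = -720, so log|p(0)| = log(720) = 6.5793.
Apply Jensen: I(r) = log|p(0)| + Σ_k log(r/|z_k|), summed over zeros inside |z| < r.
  log(r/|z_k|) for z_k = 4: log(5.5/4) = 0.3185
  log(r/|z_k|) for z_k = -5: log(5.5/5) = 0.0953
  Outside zeros (6, 6) contribute nothing to the Jensen sum.
Sum over inside zeros: 0.4138.
I(r) = log|p(0)| + (inside sum) = 6.5793 + 0.4138 = 6.9930.
Note: since some zeros are outside |z| ≤ r, the simplified n·log(r) form does NOT apply — only the inside zeros contribute.

I(r) ≈ 6.9930.


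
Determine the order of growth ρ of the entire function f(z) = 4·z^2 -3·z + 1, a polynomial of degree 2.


|f(z)| ≤ Σ|c_k|·r^k = O(r^2) as r → ∞. Polynomial growth is O(e^{r^ε}) for every ε > 0 (since r^2/e^{r^ε} → 0), so ρ ≤ ε for all ε > 0, i.e. ρ = 0. Every nonconstant polynomial has order 0.
Therefore ρ = 0.

Order ρ = 0.


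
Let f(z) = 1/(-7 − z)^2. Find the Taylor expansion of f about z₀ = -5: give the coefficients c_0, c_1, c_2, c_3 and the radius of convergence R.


Let w = z − z₀, so z = z₀ + w.
Then -7 − z = -7 − (z₀ + w) = (-7 − z₀) − w = -2 − w.
f(z) = 1/(-2 − w)^2 = (1/(-2)^2) · (1 − w/(-2))^{−2}.
By the binomial series (1−u)^{−2} = Σ_{n≥0} C(n+1, 1) u^n for |u|<1, with u = w/(-2):
  c_n = C(n+1, 1) / (-2)^(n+2).
  c_0 = 1/(-2)^2 = 1/4.
  c_1 = 2/(-2)^3 = -1/4.
  c_2 = 3/(-2)^4 = 3/16.
  c_3 = 4/(-2)^5 = -1/8.
The series is valid for |w/d| < 1, i.e. |z − z₀| < |d|.
Radius of convergence: R = |-7 − z₀| = |-2| = 2 (distance from z₀ to the singularity z = -7).

c_0 = 1/4, c_1 = -1/4, c_2 = 3/16, c_3 = -1/8; R = 2.


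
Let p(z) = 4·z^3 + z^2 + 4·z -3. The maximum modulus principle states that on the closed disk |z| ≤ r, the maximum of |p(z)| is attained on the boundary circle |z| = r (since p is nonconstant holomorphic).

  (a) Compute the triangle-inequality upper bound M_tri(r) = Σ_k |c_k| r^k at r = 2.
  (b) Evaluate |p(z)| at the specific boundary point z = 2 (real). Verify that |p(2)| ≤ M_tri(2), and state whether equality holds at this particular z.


Coefficients: c_0 = -3, c_1 = 4, c_2 = 1, c_3 = 4. Radius r = 2.
Part (a). Triangle bound: M_tri(r) = Σ_k |c_k| r^k
  = |-3|·2^0 + |4|·2^1 + |1|·2^2 + |4|·2^3
  = 3 + 8 + 4 + 32 = 47.
This bounds M(r) := max_{|z|=r} |p(z)| from above; equality holds iff all terms c_k z^k can be made to align in phase at a single z on |z|=r.
Part (b). At z = 2 (real, on the circle |z| = r):
  p(2) = (-3)·2^0 + (4)·2^1 + (1)·2^2 + (4)·2^3 = 41.
  |p(2)| = 41.
Check: |p(2)| = 41 ≤ 47 = M_tri(2). ✓ Equality does not hold at z = 2 (the coefficients have mixed signs, so the terms do not all align in phase there).

M_tri(2) = 47; |p(2)| = 41; equality at z=2: no.


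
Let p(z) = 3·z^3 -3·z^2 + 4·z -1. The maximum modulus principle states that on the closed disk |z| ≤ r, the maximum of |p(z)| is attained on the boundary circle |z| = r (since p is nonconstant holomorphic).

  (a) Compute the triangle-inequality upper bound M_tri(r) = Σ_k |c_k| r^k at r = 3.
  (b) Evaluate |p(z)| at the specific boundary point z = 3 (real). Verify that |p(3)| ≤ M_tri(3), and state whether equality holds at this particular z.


Coefficients: c_0 = -1, c_1 = 4, c_2 = -3, c_3 = 3. Radius r = 3.
Part (a). Triangle bound: M_tri(r) = Σ_k |c_k| r^k
  = |-1|·3^0 + |4|·3^1 + |-3|·3^2 + |3|·3^3
  = 1 + 12 + 27 + 81 = 121.
This bounds M(r) := max_{|z|=r} |p(z)| from above; equality holds iff all terms c_k z^k can be made to align in phase at a single z on |z|=r.
Part (b). At z = 3 (real, on the circle |z| = r):
  p(3) = (-1)·3^0 + (4)·3^1 + (-3)·3^2 + (3)·3^3 = 65.
  |p(3)| = 65.
Check: |p(3)| = 65 ≤ 121 = M_tri(3). ✓ Equality does not hold at z = 3 (the coefficients have mixed signs, so the terms do not all align in phase there).

M_tri(3) = 121; |p(3)| = 65; equality at z=3: no.


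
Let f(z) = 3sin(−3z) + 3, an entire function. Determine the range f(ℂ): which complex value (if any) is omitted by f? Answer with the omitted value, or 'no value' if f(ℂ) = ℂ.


Little Picard bounds the complement of f(ℂ) to at most one point.
sin is entire and surjective onto ℂ: for every w ∈ ℂ, sin(ζ) = w has a solution ζ ∈ ℂ (e.g., via the complex inverse arcsin). With ζ = −3z this gives z = ζ/(-3). Then 3·sin(−3z) takes every value in 3·ℂ = ℂ, and adding 3 is a bijection of ℂ. So f is surjective and omits no value. (Note: only on the real line is sin bounded by [−1, 1].)

Omitted value: no value.


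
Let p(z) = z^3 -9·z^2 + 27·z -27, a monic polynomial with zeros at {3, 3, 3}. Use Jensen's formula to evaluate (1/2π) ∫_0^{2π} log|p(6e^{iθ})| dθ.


Zeros: 3, 3, 3; r = 6.
Inside |z| < r: 3, 3, 3. Outside (|z| ≥ r): ∅.
p(0) = -27, so log|p(0)| = log(27) = 3.2958.
Apply Jensen: I(r) = log|p(0)| + Σ_k log(r/|z_k|), summed over zeros inside |z| < r.
  log(r/|z_k|) for z_k = 3: log(6/3) = 0.6931
  log(r/|z_k|) for z_k = 3: log(6/3) = 0.6931
  log(r/|z_k|) for z_k = 3: log(6/3) = 0.6931
Sum over inside zeros: 2.0794.
I(r) = log|p(0)| + (inside sum) = 3.2958 + 2.0794 = 5.3753.
Closed form (all zeros inside, monic): I(r) = n·log(r) = 3·log(6) = 5.3753. ✓

I(r) ≈ 5.3753.


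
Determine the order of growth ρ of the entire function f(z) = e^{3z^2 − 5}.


|e^{3z^2 − 5}| = e^{Re(3·z^2) + -5} ≤ e^{3|z|^2 + -5} = e^{3r^2 + -5} on |z| = r, so ρ ≤ 2. Choosing z on |z|=r so that 3·z^2 is real positive (always possible by picking arg z appropriately) gives |f(z)| = e^{3r^2 + -5}, matching the bound. The additive constant -5 does not affect log log M(r) ~ 2·log r. Hence ρ = 2.
Therefore ρ = 2.

Order ρ = 2.


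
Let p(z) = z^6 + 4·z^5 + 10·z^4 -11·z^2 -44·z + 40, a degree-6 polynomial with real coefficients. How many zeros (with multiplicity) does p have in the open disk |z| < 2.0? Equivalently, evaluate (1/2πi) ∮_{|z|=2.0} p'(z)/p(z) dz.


The zeros of p are: 1, (-2 + 2i), (-2 - 2i), 1, (-1 + 2i), (-1 - 2i).
Their magnitudes are: 1, 2.828, 2.828, 1, 2.236, 2.236.
Zeros with |z| < R = 2.0: 1, 1.
Count = 2.
By the argument principle, (1/2πi) ∮_{|z|=R} p'(z)/p(z) dz equals exactly this count.

Number of zeros inside |z| < 2.0: 2.


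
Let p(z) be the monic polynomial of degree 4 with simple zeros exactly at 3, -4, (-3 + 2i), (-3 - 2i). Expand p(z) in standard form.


The polynomial is p(z) = ∏_{α ∈ S} (z − α), where S = {3, -4, (-3 + 2i), (-3 - 2i)}.
Expanding the product yields: p(z) = z^4 + 7·z^3 + 7·z^2 -59·z -156.
Note conjugate pairs combine to real quadratics: (z − (-3+2i))(z − (-3−2i)) = z² + 6z + 13.
The resulting polynomial has degree 4 and real coefficients as required.

p(z) = z^4 + 7·z^3 + 7·z^2 -59·z -156.


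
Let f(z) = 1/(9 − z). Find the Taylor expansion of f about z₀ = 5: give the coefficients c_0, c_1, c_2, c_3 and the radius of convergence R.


Let w = z − z₀, so z = z₀ + w.
Then 9 − z = 9 − (z₀ + w) = (9 − z₀) − w = 4 − w.
f(z) = 1/(4 − w) = (1/(4)) · 1/(1 − w/(4)) = Σ_{n≥0} w^n / (4)^(n+1).
So c_n = 1/(4)^(n+1):
  c_0 = 1/(4)^1 = 1/4.
  c_1 = 1/(4)^2 = 1/16.
  c_2 = 1/(4)^3 = 1/64.
  c_3 = 1/(4)^4 = 1/256.
The series is valid for |w/d| < 1, i.e. |z − z₀| < |d|.
Radius of convergence: R = |9 − z₀| = |4| = 4 (distance from z₀ to the singularity z = 9).

c_0 = 1/4, c_1 = 1/16, c_2 = 1/64, c_3 = 1/256; R = 4.


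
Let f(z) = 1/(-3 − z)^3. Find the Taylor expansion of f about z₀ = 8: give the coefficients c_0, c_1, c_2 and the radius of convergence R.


Let w = z − z₀, so z = z₀ + w.
Then -3 − z = -3 − (z₀ + w) = (-3 − z₀) − w = -11 − w.
f(z) = 1/(-11 − w)^3 = (1/(-11)^3) · (1 − w/(-11))^{−3}.
By the binomial series (1−u)^{−3} = Σ_{n≥0} C(n+2, 2) u^n for |u|<1, with u = w/(-11):
  c_n = C(n+2, 2) / (-11)^(n+3).
  c_0 = 1/(-11)^3 = -1/1331.
  c_1 = 3/(-11)^4 = 3/14641.
  c_2 = 6/(-11)^5 = -6/161051.
The series is valid for |w/d| < 1, i.e. |z − z₀| < |d|.
Radius of convergence: R = |-3 − z₀| = |-11| = 11 (distance from z₀ to the singularity z = -3).

c_0 = -1/1331, c_1 = 3/14641, c_2 = -6/161051; R = 11.


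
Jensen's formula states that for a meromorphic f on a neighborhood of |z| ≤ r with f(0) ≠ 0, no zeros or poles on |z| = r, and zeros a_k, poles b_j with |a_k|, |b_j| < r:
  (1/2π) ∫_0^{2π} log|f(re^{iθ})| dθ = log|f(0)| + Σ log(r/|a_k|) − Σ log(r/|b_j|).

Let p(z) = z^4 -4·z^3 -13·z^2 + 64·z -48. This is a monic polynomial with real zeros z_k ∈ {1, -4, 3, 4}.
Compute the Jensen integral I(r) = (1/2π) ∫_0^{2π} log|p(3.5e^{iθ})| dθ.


Zeros: -4, 1, 3, 4; r = 3.5.
Inside |z| < r: 1, 3. Outside (|z| ≥ r): -4, 4.
p(0) = -48, so log|p(0)| = log(48) = 3.8712.
Apply Jensen: I(r) = log|p(0)| + Σ_k log(r/|z_k|), summed over zeros inside |z| < r.
  log(r/|z_k|) for z_k = 1: log(3.5/1) = 1.2528
  log(r/|z_k|) for z_k = 3: log(3.5/3) = 0.1542
  Outside zeros (-4, 4) contribute nothing to the Jensen sum.
Sum over inside zeros: 1.4069.
I(r) = log|p(0)| + (inside sum) = 3.8712 + 1.4069 = 5.2781.
Note: since some zeros are outside |z| ≤ r, the simplified n·log(r) form does NOT apply — only the inside zeros contribute.

I(r) ≈ 5.2781.


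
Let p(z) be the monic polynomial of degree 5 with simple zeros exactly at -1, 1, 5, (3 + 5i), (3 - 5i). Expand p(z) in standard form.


The polynomial is p(z) = ∏_{α ∈ S} (z − α), where S = {-1, 1, 5, (3 + 5i), (3 - 5i)}.
Expanding the product yields: p(z) = z^5 -11·z^4 + 63·z^3 -159·z^2 -64·z + 170.
Note conjugate pairs combine to real quadratics: (z − (3+5i))(z − (3−5i)) = z² − 6z + 34.
The resulting polynomial has degree 5 and real coefficients as required.

p(z) = z^5 -11·z^4 + 63·z^3 -159·z^2 -64·z + 170.


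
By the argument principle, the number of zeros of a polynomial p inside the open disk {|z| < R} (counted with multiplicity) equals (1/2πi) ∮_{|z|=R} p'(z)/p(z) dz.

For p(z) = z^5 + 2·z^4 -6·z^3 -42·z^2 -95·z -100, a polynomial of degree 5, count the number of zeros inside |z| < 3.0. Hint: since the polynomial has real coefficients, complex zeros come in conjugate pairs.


The zeros of p are: (-1 + 2i), (-1 - 2i), 4, (-2 + 1i), (-2 - 1i).
Their magnitudes are: 2.236, 2.236, 4, 2.236, 2.236.
Zeros with |z| < R = 3.0: (-1 + 2i), (-1 - 2i), (-2 + 1i), (-2 - 1i).
Count = 4.
By the argument principle, (1/2πi) ∮_{|z|=R} p'(z)/p(z) dz equals exactly this count.

Number of zeros inside |z| < 3.0: 4.


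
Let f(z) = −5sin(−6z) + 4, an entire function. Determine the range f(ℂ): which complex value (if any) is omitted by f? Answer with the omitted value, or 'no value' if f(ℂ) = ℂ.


Little Picard bounds the complement of f(ℂ) to at most one point.
sin is entire and surjective onto ℂ: for every w ∈ ℂ, sin(ζ) = w has a solution ζ ∈ ℂ (e.g., via the complex inverse arcsin). With ζ = −6z this gives z = ζ/(-6). Then -5·sin(−6z) takes every value in -5·ℂ = ℂ, and adding 4 is a bijection of ℂ. So f is surjective and omits no value. (Note: only on the real line is sin bounded by [−1, 1].)

Omitted value: no value.


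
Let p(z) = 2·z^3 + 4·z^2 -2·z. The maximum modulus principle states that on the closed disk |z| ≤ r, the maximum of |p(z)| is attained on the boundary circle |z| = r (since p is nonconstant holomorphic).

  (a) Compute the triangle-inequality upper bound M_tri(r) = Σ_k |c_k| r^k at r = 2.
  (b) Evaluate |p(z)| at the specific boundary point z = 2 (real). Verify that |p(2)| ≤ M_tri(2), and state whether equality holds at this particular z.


Coefficients: c_0 = 0, c_1 = -2, c_2 = 4, c_3 = 2. Radius r = 2.
Part (a). Triangle bound: M_tri(r) = Σ_k |c_k| r^k
  = |0|·2^0 + |-2|·2^1 + |4|·2^2 + |2|·2^3
  = 0 + 4 + 16 + 16 = 36.
This bounds M(r) := max_{|z|=r} |p(z)| from above; equality holds iff all terms c_k z^k can be made to align in phase at a single z on |z|=r.
Part (b). At z = 2 (real, on the circle |z| = r):
  p(2) = (0)·2^0 + (-2)·2^1 + (4)·2^2 + (2)·2^3 = 28.
  |p(2)| = 28.
Check: |p(2)| = 28 ≤ 36 = M_tri(2). ✓ Equality does not hold at z = 2 (the coefficients have mixed signs, so the terms do not all align in phase there).

M_tri(2) = 36; |p(2)| = 28; equality at z=2: no.


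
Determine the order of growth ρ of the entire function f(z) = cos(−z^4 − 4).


Write cos(w) = (e^{iw} ± e^{−iw})/(2 or 2i), so |cos(w)| ≤ e^{|w|}. With w = −z^4 − 4, |w| ≤ 1r^4 + 4 on |z|=r, giving M(r) ≤ e^{1r^4 + 4} and ρ ≤ 4. For the lower bound, choose z on |z|=r with -1z^4 purely imaginary of modulus 1r^4; then |cos(−z^4 − 4)| grows like e^{1r^4}/2, so ρ ≥ 4. Hence ρ = 4.
Therefore ρ = 4.

Order ρ = 4.


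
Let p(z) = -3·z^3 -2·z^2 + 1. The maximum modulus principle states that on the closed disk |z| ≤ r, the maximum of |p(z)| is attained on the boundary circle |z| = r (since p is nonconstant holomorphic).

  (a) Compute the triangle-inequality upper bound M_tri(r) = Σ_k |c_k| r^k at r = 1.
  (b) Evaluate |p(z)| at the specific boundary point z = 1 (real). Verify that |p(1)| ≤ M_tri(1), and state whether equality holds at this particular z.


Coefficients: c_0 = 1, c_1 = 0, c_2 = -2, c_3 = -3. Radius r = 1.
Part (a). Triangle bound: M_tri(r) = Σ_k |c_k| r^k
  = |1|·1^0 + |0|·1^1 + |-2|·1^2 + |-3|·1^3
  = 1 + 0 + 2 + 3 = 6.
This bounds M(r) := max_{|z|=r} |p(z)| from above; equality holds iff all terms c_k z^k can be made to align in phase at a single z on |z|=r.
Part (b). At z = 1 (real, on the circle |z| = r):
  p(1) = (1)·1^0 + (0)·1^1 + (-2)·1^2 + (-3)·1^3 = -4.
  |p(1)| = 4.
Check: |p(1)| = 4 ≤ 6 = M_tri(1). ✓ Equality does not hold at z = 1 (the coefficients have mixed signs, so the terms do not all align in phase there).

M_tri(1) = 6; |p(1)| = 4; equality at z=1: no.


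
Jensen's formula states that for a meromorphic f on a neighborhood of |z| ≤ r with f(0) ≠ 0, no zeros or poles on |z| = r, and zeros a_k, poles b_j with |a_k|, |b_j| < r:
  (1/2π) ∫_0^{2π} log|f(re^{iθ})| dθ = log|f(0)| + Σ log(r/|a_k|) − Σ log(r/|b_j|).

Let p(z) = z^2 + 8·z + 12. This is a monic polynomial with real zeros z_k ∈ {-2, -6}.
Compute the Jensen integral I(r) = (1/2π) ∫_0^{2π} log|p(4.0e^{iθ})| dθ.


Zeros: -6, -2; r = 4.0.
Inside |z| < r: -2. Outside (|z| ≥ r): -6.
p(0) = 12, so log|p(0)| = log(12) = 2.4849.
Apply Jensen: I(r) = log|p(0)| + Σ_k log(r/|z_k|), summed over zeros inside |z| < r.
  log(r/|z_k|) for z_k = -2: log(4.0/2) = 0.6931
  Outside zeros (-6) contribute nothing to the Jensen sum.
Sum over inside zeros: 0.6931.
I(r) = log|p(0)| + (inside sum) = 2.4849 + 0.6931 = 3.1781.
Note: since some zeros are outside |z| ≤ r, the simplified n·log(r) form does NOT apply — only the inside zeros contribute.

I(r) ≈ 3.1781.


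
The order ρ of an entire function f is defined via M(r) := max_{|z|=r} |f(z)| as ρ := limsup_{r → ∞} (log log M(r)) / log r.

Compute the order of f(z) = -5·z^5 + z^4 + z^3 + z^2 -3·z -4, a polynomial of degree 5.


|f(z)| ≤ Σ|c_k|·r^k = O(r^5) as r → ∞. Polynomial growth is O(e^{r^ε}) for every ε > 0 (since r^5/e^{r^ε} → 0), so ρ ≤ ε for all ε > 0, i.e. ρ = 0. Every nonconstant polynomial has order 0.
Therefore ρ = 0.

Order ρ = 0.


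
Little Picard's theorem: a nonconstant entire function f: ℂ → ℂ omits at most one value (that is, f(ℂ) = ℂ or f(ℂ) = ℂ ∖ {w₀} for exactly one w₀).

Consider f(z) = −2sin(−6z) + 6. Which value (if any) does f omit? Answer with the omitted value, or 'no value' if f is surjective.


Little Picard bounds the complement of f(ℂ) to at most one point.
sin is entire and surjective onto ℂ: for every w ∈ ℂ, sin(ζ) = w has a solution ζ ∈ ℂ (e.g., via the complex inverse arcsin). With ζ = −6z this gives z = ζ/(-6). Then -2·sin(−6z) takes every value in -2·ℂ = ℂ, and adding 6 is a bijection of ℂ. So f is surjective and omits no value. (Note: only on the real line is sin bounded by [−1, 1].)

Omitted value: no value.


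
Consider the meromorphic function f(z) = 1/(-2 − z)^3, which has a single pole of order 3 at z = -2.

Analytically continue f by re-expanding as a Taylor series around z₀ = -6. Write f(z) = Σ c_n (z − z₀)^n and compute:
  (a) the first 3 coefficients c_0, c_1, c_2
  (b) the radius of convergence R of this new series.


Let w = z − z₀, so z = z₀ + w.
Then -2 − z = -2 − (z₀ + w) = (-2 − z₀) − w = 4 − w.
f(z) = 1/(4 − w)^3 = (1/(4)^3) · (1 − w/(4))^{−3}.
By the binomial series (1−u)^{−3} = Σ_{n≥0} C(n+2, 2) u^n for |u|<1, with u = w/(4):
  c_n = C(n+2, 2) / (4)^(n+3).
  c_0 = 1/(4)^3 = 1/64.
  c_1 = 3/(4)^4 = 3/256.
  c_2 = 6/(4)^5 = 3/512.
The series is valid for |w/d| < 1, i.e. |z − z₀| < |d|.
Radius of convergence: R = |-2 − z₀| = |4| = 4 (distance from z₀ to the singularity z = -2).

c_0 = 1/64, c_1 = 3/256, c_2 = 3/512; R = 4.


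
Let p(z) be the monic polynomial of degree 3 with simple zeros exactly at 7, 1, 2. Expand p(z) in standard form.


The polynomial is p(z) = ∏_{α ∈ S} (z − α), where S = {7, 1, 2}.
Expanding the product yields: p(z) = z^3 -10·z^2 + 23·z -14.
The resulting polynomial has degree 3 and real coefficients as required.

p(z) = z^3 -10·z^2 + 23·z -14.


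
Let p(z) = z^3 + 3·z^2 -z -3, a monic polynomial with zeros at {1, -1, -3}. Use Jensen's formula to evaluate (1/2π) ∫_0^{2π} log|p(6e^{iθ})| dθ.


Zeros: -3, -1, 1; r = 6.
Inside |z| < r: -3, -1, 1. Outside (|z| ≥ r): ∅.
p(0) = -3, so log|p(0)| = log(3) = 1.0986.
Apply Jensen: I(r) = log|p(0)| + Σ_k log(r/|z_k|), summed over zeros inside |z| < r.
  log(r/|z_k|) for z_k = 1: log(6/1) = 1.7918
  log(r/|z_k|) for z_k = -1: log(6/1) = 1.7918
  log(r/|z_k|) for z_k = -3: log(6/3) = 0.6931
Sum over inside zeros: 4.2767.
I(r) = log|p(0)| + (inside sum) = 1.0986 + 4.2767 = 5.3753.
Closed form (all zeros inside, monic): I(r) = n·log(r) = 3·log(6) = 5.3753. ✓

I(r) ≈ 5.3753.


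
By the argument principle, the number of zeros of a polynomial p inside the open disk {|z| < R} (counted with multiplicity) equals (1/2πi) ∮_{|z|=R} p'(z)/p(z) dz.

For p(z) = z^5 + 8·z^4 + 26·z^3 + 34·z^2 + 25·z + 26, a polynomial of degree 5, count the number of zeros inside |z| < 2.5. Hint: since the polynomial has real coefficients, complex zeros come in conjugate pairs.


The zeros of p are: (0 + 1i), (0 - 1i), -2, (-3 + 2i), (-3 - 2i).
Their magnitudes are: 1, 1, 2, 3.606, 3.606.
Zeros with |z| < R = 2.5: (0 + 1i), (0 - 1i), -2.
Count = 3.
By the argument principle, (1/2πi) ∮_{|z|=R} p'(z)/p(z) dz equals exactly this count.

Number of zeros inside |z| < 2.5: 3.


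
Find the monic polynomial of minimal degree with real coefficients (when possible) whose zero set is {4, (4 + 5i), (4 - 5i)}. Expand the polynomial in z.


The polynomial is p(z) = ∏_{α ∈ S} (z − α), where S = {4, (4 + 5i), (4 - 5i)}.
Expanding the product yields: p(z) = z^3 -12·z^2 + 73·z -164.
Note conjugate pairs combine to real quadratics: (z − (4+5i))(z − (4−5i)) = z² − 8z + 41.
The resulting polynomial has degree 3 and real coefficients as required.

p(z) = z^3 -12·z^2 + 73·z -164.


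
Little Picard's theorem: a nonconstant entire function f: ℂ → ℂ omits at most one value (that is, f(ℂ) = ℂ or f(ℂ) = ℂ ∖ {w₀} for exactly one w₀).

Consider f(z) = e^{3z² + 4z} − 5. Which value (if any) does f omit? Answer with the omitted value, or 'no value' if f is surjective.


Little Picard bounds the complement of f(ℂ) to at most one point.
The exponent g(z) = 3z² + 4z is a nonconstant polynomial, hence surjective onto ℂ. So e^{g(z)} takes every value in {e^w : w ∈ ℂ} = ℂ ∖ {0}. Adding -5 shifts the range to ℂ ∖ {-5}. f omits exactly -5.

Omitted value: -5.


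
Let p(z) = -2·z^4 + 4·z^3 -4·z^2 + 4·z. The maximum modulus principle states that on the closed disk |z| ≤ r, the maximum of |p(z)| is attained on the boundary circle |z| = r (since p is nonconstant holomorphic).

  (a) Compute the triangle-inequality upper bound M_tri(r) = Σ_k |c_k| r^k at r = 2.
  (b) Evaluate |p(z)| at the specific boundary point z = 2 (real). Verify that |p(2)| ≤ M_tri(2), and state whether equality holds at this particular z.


Coefficients: c_0 = 0, c_1 = 4, c_2 = -4, c_3 = 4, c_4 = -2. Radius r = 2.
Part (a). Triangle bound: M_tri(r) = Σ_k |c_k| r^k
  = |0|·2^0 + |4|·2^1 + |-4|·2^2 + |4|·2^3 + |-2|·2^4
  = 0 + 8 + 16 + 32 + 32 = 88.
This bounds M(r) := max_{|z|=r} |p(z)| from above; equality holds iff all terms c_k z^k can be made to align in phase at a single z on |z|=r.
Part (b). At z = 2 (real, on the circle |z| = r):
  p(2) = (0)·2^0 + (4)·2^1 + (-4)·2^2 + (4)·2^3 + (-2)·2^4 = -8.
  |p(2)| = 8.
Check: |p(2)| = 8 ≤ 88 = M_tri(2). ✓ Equality does not hold at z = 2 (the coefficients have mixed signs, so the terms do not all align in phase there).

M_tri(2) = 88; |p(2)| = 8; equality at z=2: no.


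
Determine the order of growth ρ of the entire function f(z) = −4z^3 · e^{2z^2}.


M(r) = max_{|z|=r} |-4|·|z|^3·|e^{2z^2}| = 4·r^3 · e^{2r^2} (the factors attain their maxima compatibly on |z|=r). Then log M(r) = log 4 + 3·log r + 2r^2, dominated by the last term, so log log M(r) ~ 2·log r. The polynomial factor -4z^3 contributes only a log r term and does not affect the order. ρ = 2.
Therefore ρ = 2.

Order ρ = 2.


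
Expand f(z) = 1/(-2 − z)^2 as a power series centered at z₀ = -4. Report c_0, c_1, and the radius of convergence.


Let w = z − z₀, so z = z₀ + w.
Then -2 − z = -2 − (z₀ + w) = (-2 − z₀) − w = 2 − w.
f(z) = 1/(2 − w)^2 = (1/(2)^2) · (1 − w/(2))^{−2}.
By the binomial series (1−u)^{−2} = Σ_{n≥0} C(n+1, 1) u^n for |u|<1, with u = w/(2):
  c_n = C(n+1, 1) / (2)^(n+2).
  c_0 = 1/(2)^2 = 1/4.
  c_1 = 2/(2)^3 = 1/4.
The series is valid for |w/d| < 1, i.e. |z − z₀| < |d|.
Radius of convergence: R = |-2 − z₀| = |2| = 2 (distance from z₀ to the singularity z = -2).

c_0 = 1/4, c_1 = 1/4; R = 2.


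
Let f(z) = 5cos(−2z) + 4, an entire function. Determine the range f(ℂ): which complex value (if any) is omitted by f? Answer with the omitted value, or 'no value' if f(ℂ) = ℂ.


Little Picard bounds the complement of f(ℂ) to at most one point.
cos is entire and surjective onto ℂ: for every w ∈ ℂ, cos(ζ) = w has a solution ζ ∈ ℂ (e.g., via the complex inverse arccos). With ζ = −2z this gives z = ζ/(-2). Then 5·cos(−2z) takes every value in 5·ℂ = ℂ, and adding 4 is a bijection of ℂ. So f is surjective and omits no value. (Note: only on the real line is cos bounded by [−1, 1].)

Omitted value: no value.


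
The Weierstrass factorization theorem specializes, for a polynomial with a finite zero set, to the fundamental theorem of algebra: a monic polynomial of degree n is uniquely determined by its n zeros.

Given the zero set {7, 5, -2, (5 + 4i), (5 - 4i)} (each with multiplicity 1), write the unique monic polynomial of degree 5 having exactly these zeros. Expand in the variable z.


The polynomial is p(z) = ∏_{α ∈ S} (z − α), where S = {7, 5, -2, (5 + 4i), (5 - 4i)}.
Expanding the product yields: p(z) = z^5 -20·z^4 + 152·z^3 -450·z^2 -249·z + 2870.
Note conjugate pairs combine to real quadratics: (z − (5+4i))(z − (5−4i)) = z² − 10z + 41.
The resulting polynomial has degree 5 and real coefficients as required.

p(z) = z^5 -20·z^4 + 152·z^3 -450·z^2 -249·z + 2870.


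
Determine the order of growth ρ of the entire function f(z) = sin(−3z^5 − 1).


Write sin(w) = (e^{iw} ± e^{−iw})/(2 or 2i), so |sin(w)| ≤ e^{|w|}. With w = −3z^5 − 1, |w| ≤ 3r^5 + 1 on |z|=r, giving M(r) ≤ e^{3r^5 + 1} and ρ ≤ 5. For the lower bound, choose z on |z|=r with -3z^5 purely imaginary of modulus 3r^5; then |sin(−3z^5 − 1)| grows like e^{3r^5}/2, so ρ ≥ 5. Hence ρ = 5.
Therefore ρ = 5.

Order ρ = 5.


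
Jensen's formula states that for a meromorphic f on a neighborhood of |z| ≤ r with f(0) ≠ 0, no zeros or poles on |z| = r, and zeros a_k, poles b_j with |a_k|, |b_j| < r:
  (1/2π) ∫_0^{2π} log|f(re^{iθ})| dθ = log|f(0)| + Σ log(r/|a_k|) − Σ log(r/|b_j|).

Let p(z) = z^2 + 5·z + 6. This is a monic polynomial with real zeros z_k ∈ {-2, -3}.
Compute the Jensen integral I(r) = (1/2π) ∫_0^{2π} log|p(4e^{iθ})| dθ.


Zeros: -3, -2; r = 4.
Inside |z| < r: -3, -2. Outside (|z| ≥ r): ∅.
p(0) = 6, so log|p(0)| = log(6) = 1.7918.
Apply Jensen: I(r) = log|p(0)| + Σ_k log(r/|z_k|), summed over zeros inside |z| < r.
  log(r/|z_k|) for z_k = -2: log(4/2) = 0.6931
  log(r/|z_k|) for z_k = -3: log(4/3) = 0.2877
Sum over inside zeros: 0.9808.
I(r) = log|p(0)| + (inside sum) = 1.7918 + 0.9808 = 2.7726.
Closed form (all zeros inside, monic): I(r) = n·log(r) = 2·log(4) = 2.7726. ✓

I(r) ≈ 2.7726.


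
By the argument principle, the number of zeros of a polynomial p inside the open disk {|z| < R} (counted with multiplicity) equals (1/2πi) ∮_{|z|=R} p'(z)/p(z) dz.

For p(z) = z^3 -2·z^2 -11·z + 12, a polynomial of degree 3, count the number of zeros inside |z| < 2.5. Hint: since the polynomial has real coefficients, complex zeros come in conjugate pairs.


The zeros of p are: -3, 4, 1.
Their magnitudes are: 3, 4, 1.
Zeros with |z| < R = 2.5: 1.
Count = 1.
By the argument principle, (1/2πi) ∮_{|z|=R} p'(z)/p(z) dz equals exactly this count.

Number of zeros inside |z| < 2.5: 1.


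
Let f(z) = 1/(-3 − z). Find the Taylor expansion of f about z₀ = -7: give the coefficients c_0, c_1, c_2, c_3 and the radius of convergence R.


Let w = z − z₀, so z = z₀ + w.
Then -3 − z = -3 − (z₀ + w) = (-3 − z₀) − w = 4 − w.
f(z) = 1/(4 − w) = (1/(4)) · 1/(1 − w/(4)) = Σ_{n≥0} w^n / (4)^(n+1).
So c_n = 1/(4)^(n+1):
  c_0 = 1/(4)^1 = 1/4.
  c_1 = 1/(4)^2 = 1/16.
  c_2 = 1/(4)^3 = 1/64.
  c_3 = 1/(4)^4 = 1/256.
The series is valid for |w/d| < 1, i.e. |z − z₀| < |d|.
Radius of convergence: R = |-3 − z₀| = |4| = 4 (distance from z₀ to the singularity z = -3).

c_0 = 1/4, c_1 = 1/16, c_2 = 1/64, c_3 = 1/256; R = 4.


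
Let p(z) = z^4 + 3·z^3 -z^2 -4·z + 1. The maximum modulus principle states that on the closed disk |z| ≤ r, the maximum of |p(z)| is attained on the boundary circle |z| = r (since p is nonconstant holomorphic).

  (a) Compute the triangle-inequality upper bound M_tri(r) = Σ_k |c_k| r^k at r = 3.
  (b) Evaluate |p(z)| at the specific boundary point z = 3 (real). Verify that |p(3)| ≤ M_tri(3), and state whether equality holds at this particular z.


Coefficients: c_0 = 1, c_1 = -4, c_2 = -1, c_3 = 3, c_4 = 1. Radius r = 3.
Part (a). Triangle bound: M_tri(r) = Σ_k |c_k| r^k
  = |1|·3^0 + |-4|·3^1 + |-1|·3^2 + |3|·3^3 + |1|·3^4
  = 1 + 12 + 9 + 81 + 81 = 184.
This bounds M(r) := max_{|z|=r} |p(z)| from above; equality holds iff all terms c_k z^k can be made to align in phase at a single z on |z|=r.
Part (b). At z = 3 (real, on the circle |z| = r):
  p(3) = (1)·3^0 + (-4)·3^1 + (-1)·3^2 + (3)·3^3 + (1)·3^4 = 142.
  |p(3)| = 142.
Check: |p(3)| = 142 ≤ 184 = M_tri(3). ✓ Equality does not hold at z = 3 (the coefficients have mixed signs, so the terms do not all align in phase there).

M_tri(3) = 184; |p(3)| = 142; equality at z=3: no.


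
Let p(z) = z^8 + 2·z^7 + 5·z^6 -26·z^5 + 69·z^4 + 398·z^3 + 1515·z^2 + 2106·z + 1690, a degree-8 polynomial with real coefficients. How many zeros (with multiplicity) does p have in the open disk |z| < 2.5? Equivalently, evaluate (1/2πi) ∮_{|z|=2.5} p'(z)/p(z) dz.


The zeros of p are: (3 + 2i), (3 - 2i), (-1 + 1i), (-1 - 1i), (-1 + 2i), (-1 - 2i), (-2 + 3i), (-2 - 3i).
Their magnitudes are: 3.606, 3.606, 1.414, 1.414, 2.236, 2.236, 3.606, 3.606.
Zeros with |z| < R = 2.5: (-1 + 1i), (-1 - 1i), (-1 + 2i), (-1 - 2i).
Count = 4.
By the argument principle, (1/2πi) ∮_{|z|=R} p'(z)/p(z) dz equals exactly this count.

Number of zeros inside |z| < 2.5: 4.


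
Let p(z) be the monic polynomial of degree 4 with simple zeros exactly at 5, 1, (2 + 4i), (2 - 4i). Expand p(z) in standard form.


The polynomial is p(z) = ∏_{α ∈ S} (z − α), where S = {5, 1, (2 + 4i), (2 - 4i)}.
Expanding the product yields: p(z) = z^4 -10·z^3 + 49·z^2 -140·z + 100.
Note conjugate pairs combine to real quadratics: (z − (2+4i))(z − (2−4i)) = z² − 4z + 20.
The resulting polynomial has degree 4 and real coefficients as required.

p(z) = z^4 -10·z^3 + 49·z^2 -140·z + 100.


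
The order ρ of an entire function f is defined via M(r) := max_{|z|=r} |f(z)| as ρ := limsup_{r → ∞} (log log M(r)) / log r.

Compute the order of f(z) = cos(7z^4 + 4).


Write cos(w) = (e^{iw} ± e^{−iw})/(2 or 2i), so |cos(w)| ≤ e^{|w|}. With w = 7z^4 + 4, |w| ≤ 7r^4 + 4 on |z|=r, giving M(r) ≤ e^{7r^4 + 4} and ρ ≤ 4. For the lower bound, choose z on |z|=r with 7z^4 purely imaginary of modulus 7r^4; then |cos(7z^4 + 4)| grows like e^{7r^4}/2, so ρ ≥ 4. Hence ρ = 4.
Therefore ρ = 4.

Order ρ = 4.


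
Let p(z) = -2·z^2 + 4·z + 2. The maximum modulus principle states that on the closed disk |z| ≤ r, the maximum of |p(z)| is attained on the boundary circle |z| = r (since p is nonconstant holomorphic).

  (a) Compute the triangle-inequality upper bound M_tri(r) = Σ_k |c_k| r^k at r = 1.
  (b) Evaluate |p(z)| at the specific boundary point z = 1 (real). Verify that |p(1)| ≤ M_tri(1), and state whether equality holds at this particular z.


Coefficients: c_0 = 2, c_1 = 4, c_2 = -2. Radius r = 1.
Part (a). Triangle bound: M_tri(r) = Σ_k |c_k| r^k
  = |2|·1^0 + |4|·1^1 + |-2|·1^2
  = 2 + 4 + 2 = 8.
This bounds M(r) := max_{|z|=r} |p(z)| from above; equality holds iff all terms c_k z^k can be made to align in phase at a single z on |z|=r.
Part (b). At z = 1 (real, on the circle |z| = r):
  p(1) = (2)·1^0 + (4)·1^1 + (-2)·1^2 = 4.
  |p(1)| = 4.
Check: |p(1)| = 4 ≤ 8 = M_tri(1). ✓ Equality does not hold at z = 1 (the coefficients have mixed signs, so the terms do not all align in phase there).

M_tri(1) = 8; |p(1)| = 4; equality at z=1: no.


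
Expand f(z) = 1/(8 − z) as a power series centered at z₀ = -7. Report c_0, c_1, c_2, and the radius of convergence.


Let w = z − z₀, so z = z₀ + w.
Then 8 − z = 8 − (z₀ + w) = (8 − z₀) − w = 15 − w.
f(z) = 1/(15 − w) = (1/(15)) · 1/(1 − w/(15)) = Σ_{n≥0} w^n / (15)^(n+1).
So c_n = 1/(15)^(n+1):
  c_0 = 1/(15)^1 = 1/15.
  c_1 = 1/(15)^2 = 1/225.
  c_2 = 1/(15)^3 = 1/3375.
The series is valid for |w/d| < 1, i.e. |z − z₀| < |d|.
Radius of convergence: R = |8 − z₀| = |15| = 15 (distance from z₀ to the singularity z = 8).

c_0 = 1/15, c_1 = 1/225, c_2 = 1/3375; R = 15.


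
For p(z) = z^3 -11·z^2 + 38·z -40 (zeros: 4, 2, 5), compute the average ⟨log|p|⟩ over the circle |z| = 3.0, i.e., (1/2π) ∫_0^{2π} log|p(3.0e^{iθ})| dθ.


Zeros: 2, 4, 5; r = 3.0.
Inside |z| < r: 2. Outside (|z| ≥ r): 4, 5.
p(0) = -40, so log|p(0)| = log(40) = 3.6889.
Apply Jensen: I(r) = log|p(0)| + Σ_k log(r/|z_k|), summed over zeros inside |z| < r.
  log(r/|z_k|) for z_k = 2: log(3.0/2) = 0.4055
  Outside zeros (4, 5) contribute nothing to the Jensen sum.
Sum over inside zeros: 0.4055.
I(r) = log|p(0)| + (inside sum) = 3.6889 + 0.4055 = 4.0943.
Note: since some zeros are outside |z| ≤ r, the simplified n·log(r) form does NOT apply — only the inside zeros contribute.

I(r) ≈ 4.0943.


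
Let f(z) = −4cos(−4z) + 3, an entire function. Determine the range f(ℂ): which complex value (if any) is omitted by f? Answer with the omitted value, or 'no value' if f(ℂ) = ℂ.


Little Picard bounds the complement of f(ℂ) to at most one point.
cos is entire and surjective onto ℂ: for every w ∈ ℂ, cos(ζ) = w has a solution ζ ∈ ℂ (e.g., via the complex inverse arccos). With ζ = −4z this gives z = ζ/(-4). Then -4·cos(−4z) takes every value in -4·ℂ = ℂ, and adding 3 is a bijection of ℂ. So f is surjective and omits no value. (Note: only on the real line is cos bounded by [−1, 1].)

Omitted value: no value.


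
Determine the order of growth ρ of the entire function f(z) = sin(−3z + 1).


sin(w) is a linear combination of e^{iw} and e^{−iw} (or e^w, e^{−w} in the hyperbolic case), so |sin(w)| ≤ e^{|w|}. With w = −3z + 1, |w| ≤ 3|z| + 1 = 3r + 1 on |z| = r, giving M(r) ≤ e^{3r + 1}, so ρ ≤ 1. On a suitable ray (z = it for sin/cos; z = t for sinh/cosh, t real → ∞), |sin(−3z + 1)| grows like e^{3|t|}/2, so ρ ≥ 1. Hence ρ = 1.
Therefore ρ = 1.

Order ρ = 1.


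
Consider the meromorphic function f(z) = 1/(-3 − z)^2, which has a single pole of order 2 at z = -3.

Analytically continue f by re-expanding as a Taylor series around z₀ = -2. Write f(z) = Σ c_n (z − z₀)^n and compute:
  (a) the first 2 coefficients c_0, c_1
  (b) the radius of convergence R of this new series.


Let w = z − z₀, so z = z₀ + w.
Then -3 − z = -3 − (z₀ + w) = (-3 − z₀) − w = -1 − w.
f(z) = 1/(-1 − w)^2 = (1/(-1)^2) · (1 − w/(-1))^{−2}.
By the binomial series (1−u)^{−2} = Σ_{n≥0} C(n+1, 1) u^n for |u|<1, with u = w/(-1):
  c_n = C(n+1, 1) / (-1)^(n+2).
  c_0 = 1/(-1)^2 = 1.
  c_1 = 2/(-1)^3 = -2.
The series is valid for |w/d| < 1, i.e. |z − z₀| < |d|.
Radius of convergence: R = |-3 − z₀| = |-1| = 1 (distance from z₀ to the singularity z = -3).

c_0 = 1, c_1 = -2; R = 1.


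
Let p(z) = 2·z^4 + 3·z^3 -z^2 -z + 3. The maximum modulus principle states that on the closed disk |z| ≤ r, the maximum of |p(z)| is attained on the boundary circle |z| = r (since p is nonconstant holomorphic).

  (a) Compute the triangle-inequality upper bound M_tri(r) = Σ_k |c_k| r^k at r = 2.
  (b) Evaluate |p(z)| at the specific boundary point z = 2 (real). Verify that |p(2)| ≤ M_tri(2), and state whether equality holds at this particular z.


Coefficients: c_0 = 3, c_1 = -1, c_2 = -1, c_3 = 3, c_4 = 2. Radius r = 2.
Part (a). Triangle bound: M_tri(r) = Σ_k |c_k| r^k
  = |3|·2^0 + |-1|·2^1 + |-1|·2^2 + |3|·2^3 + |2|·2^4
  = 3 + 2 + 4 + 24 + 32 = 65.
This bounds M(r) := max_{|z|=r} |p(z)| from above; equality holds iff all terms c_k z^k can be made to align in phase at a single z on |z|=r.
Part (b). At z = 2 (real, on the circle |z| = r):
  p(2) = (3)·2^0 + (-1)·2^1 + (-1)·2^2 + (3)·2^3 + (2)·2^4 = 53.
  |p(2)| = 53.
Check: |p(2)| = 53 ≤ 65 = M_tri(2). ✓ Equality does not hold at z = 2 (the coefficients have mixed signs, so the terms do not all align in phase there).

M_tri(2) = 65; |p(2)| = 53; equality at z=2: no.
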